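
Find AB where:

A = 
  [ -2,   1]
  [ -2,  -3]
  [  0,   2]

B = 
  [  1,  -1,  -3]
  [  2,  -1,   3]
AB = 
  [  0,   1,   9]
  [ -8,   5,  -3]
  [  4,  -2,   6]

A is 3×2 and B is 2×3, so AB is 3×3. Each entry is (row of A)·(column of B):
AB[1,1] = (-2)(1) + (1)(2) = 0
AB[1,2] = (-2)(-1) + (1)(-1) = 1
AB[1,3] = (-2)(-3) + (1)(3) = 9
AB[2,1] = (-2)(1) + (-3)(2) = -8
AB[2,2] = (-2)(-1) + (-3)(-1) = 5
AB[2,3] = (-2)(-3) + (-3)(3) = -3
AB[3,1] = (0)(1) + (2)(2) = 4
AB[3,2] = (0)(-1) + (2)(-1) = -2
AB[3,3] = (0)(-3) + (2)(3) = 6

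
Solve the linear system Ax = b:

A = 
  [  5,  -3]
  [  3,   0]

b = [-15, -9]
x = [-3, 0]

Row reduce the augmented matrix [A|b]:
R2 → R2 - (3/5)·R1
REF = 
  [  5,  -3, -15]
  [  0, 9/5,   0]

Back-substitution:
x₂ = 0 / (9/5) = 0
x₁ = (-15 - (-3)(0)) / 5 = -3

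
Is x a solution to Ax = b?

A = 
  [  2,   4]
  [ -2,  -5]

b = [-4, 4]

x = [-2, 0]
Yes

Ax = [-4, 4] = b ✓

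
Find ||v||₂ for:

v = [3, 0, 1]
3.162

||v||₂ = √((3)² + (0)² + (1)²) = √10 = 3.162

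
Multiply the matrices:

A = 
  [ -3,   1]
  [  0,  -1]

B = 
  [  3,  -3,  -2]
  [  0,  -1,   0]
A is 2×2 and B is 2×3, so AB is 2×3. Each entry is (row of A)·(column of B):
AB[1,1] = (-3)(3) + (1)(0) = -9
AB[1,2] = (-3)(-3) + (1)(-1) = 8
AB[1,3] = (-3)(-2) + (1)(0) = 6
AB[2,1] = (0)(3) + (-1)(0) = 0
AB[2,2] = (0)(-3) + (-1)(-1) = 1
AB[2,3] = (0)(-2) + (-1)(0) = 0

AB = 
  [ -9,   8,   6]
  [  0,   1,   0]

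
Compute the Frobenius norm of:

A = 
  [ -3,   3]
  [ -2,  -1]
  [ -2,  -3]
||A||_F = 6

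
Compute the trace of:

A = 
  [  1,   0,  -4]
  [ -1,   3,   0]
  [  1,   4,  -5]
-1

tr(A) = 1 + 3 + -5 = -1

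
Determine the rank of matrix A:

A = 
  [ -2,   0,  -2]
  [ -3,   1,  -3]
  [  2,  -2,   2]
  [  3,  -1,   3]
rank(A) = 2

Row reduce:
R2 → R2 - (3/2)·R1
R3 → R3 + (1)·R1
R4 → R4 + (3/2)·R1
R3 → R3 + (2)·R2
R4 → R4 + (1)·R2
REF = 
  [ -2,   0,  -2]
  [  0,   1,   0]
  [  0,   0,   0]
  [  0,   0,   0]
Pivot columns: 1, 2 → 2 pivots.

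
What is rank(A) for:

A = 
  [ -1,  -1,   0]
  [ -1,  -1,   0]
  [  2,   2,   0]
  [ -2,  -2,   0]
Row reduce:
R2 → R2 - (1)·R1
R3 → R3 + (2)·R1
R4 → R4 - (2)·R1
REF = 
  [ -1,  -1,   0]
  [  0,   0,   0]
  [  0,   0,   0]
  [  0,   0,   0]
Pivot columns: 1 → 1 pivot.

rank(A) = 1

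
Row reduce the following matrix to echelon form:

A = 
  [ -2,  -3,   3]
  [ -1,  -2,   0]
Row operations:
R2 → R2 - (1/2)·R1

Resulting echelon form:
REF = 
  [  -2,   -3,    3]
  [   0, -1/2, -3/2]

Rank = 2 (number of non-zero pivot rows).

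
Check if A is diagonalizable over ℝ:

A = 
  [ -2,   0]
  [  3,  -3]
Yes

tr(A) = -5, det(A) = 6
Characteristic polynomial: λ² - tr(A)λ + det(A) = λ² + 5λ + 6
λ² + 5λ + 6 = (λ + 3)(λ + 2)
Eigenvalues: -2, -3
λ=-3: alg. mult. = 1, geom. mult. = 2 - rank(A - (-3)I) = 2 - 1 = 1
λ=-2: alg. mult. = 1, geom. mult. = 2 - rank(A - (-2)I) = 2 - 1 = 1
Sum of geometric multiplicities equals n, so A has n independent eigenvectors.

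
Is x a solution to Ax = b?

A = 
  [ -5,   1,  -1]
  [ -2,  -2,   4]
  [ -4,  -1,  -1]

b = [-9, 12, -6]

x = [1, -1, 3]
Yes

Ax = [-9, 12, -6] = b ✓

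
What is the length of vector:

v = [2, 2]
2.828

||v||₂ = √((2)² + (2)²) = √8 = 2.828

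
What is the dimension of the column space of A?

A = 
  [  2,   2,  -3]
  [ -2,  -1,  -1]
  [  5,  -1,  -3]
dim(Col(A)) = 3

Row reduce:
R2 → R2 + (1)·R1
R3 → R3 - (5/2)·R1
R3 → R3 + (6)·R2
REF = 
  [    2,     2,    -3]
  [    0,     1,    -4]
  [    0,     0, -39/2]
Pivot columns: 1, 2, 3 → 3 pivots.
dim(Col(A)) = number of pivot columns = 3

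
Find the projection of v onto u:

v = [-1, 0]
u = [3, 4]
v·u = (-1)(3) + (0)(4) = -3
u·u = (3)² + (4)² = 25
proj_u(v) = (v·u / u·u) × u = (-3/25) × u

proj_u(v) = [-9/25, -12/25]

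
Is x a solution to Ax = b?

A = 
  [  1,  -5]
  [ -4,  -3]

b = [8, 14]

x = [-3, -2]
No

Ax = [7, 18] ≠ b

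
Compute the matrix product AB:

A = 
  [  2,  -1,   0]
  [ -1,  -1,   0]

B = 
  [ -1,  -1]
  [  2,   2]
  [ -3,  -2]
AB = 
  [ -4,  -4]
  [ -1,  -1]

A is 2×3 and B is 3×2, so AB is 2×2. Each entry is (row of A)·(column of B):
AB[1,1] = (2)(-1) + (-1)(2) + (0)(-3) = -4
AB[1,2] = (2)(-1) + (-1)(2) + (0)(-2) = -4
AB[2,1] = (-1)(-1) + (-1)(2) + (0)(-3) = -1
AB[2,2] = (-1)(-1) + (-1)(2) + (0)(-2) = -1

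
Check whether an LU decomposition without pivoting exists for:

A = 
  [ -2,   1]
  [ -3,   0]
Yes.
A[1,1] = -2 ≠ 0, so Gaussian elimination proceeds without a row swap: multiplier ℓ₂₁ = (-3)/(-2) = 3/2, and U[2,2] = 0 - (3/2)(1) = -3/2.
L = 
  [  1,   0]
  [3/2,   1]
U = 
  [  -2,    1]
  [   0, -3/2]
Check row 2 of LU: [(3/2)(-2), (3/2)(1) + (-3/2)] = [-3, 0] = row 2 of A ✓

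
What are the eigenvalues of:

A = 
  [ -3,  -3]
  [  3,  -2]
λ = (-5 + i√35)/2, (-5 - i√35)/2  (≈ -2.5 + 2.958i, -2.5 - 2.958i)

tr(A) = -5, det(A) = 15
Characteristic polynomial: λ² - tr(A)λ + det(A) = λ² + 5λ + 15
λ² + 5λ + 15 = 0  ⇒  λ = (-5 ± √((5)² - 4·(15)))/2 = (-5 ± √(-35))/2
  = (-5 + i√35)/2,  (-5 - i√35)/2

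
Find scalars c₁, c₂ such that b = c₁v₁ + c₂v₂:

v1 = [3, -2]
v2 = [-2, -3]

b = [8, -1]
c1 = 2, c2 = -1

b = 2·v1 + -1·v2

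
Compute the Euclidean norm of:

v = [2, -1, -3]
3.742

||v||₂ = √((2)² + (-1)² + (-3)²) = √14 = 3.742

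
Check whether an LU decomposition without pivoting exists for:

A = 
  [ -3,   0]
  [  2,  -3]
Yes.
A[1,1] = -3 ≠ 0, so Gaussian elimination proceeds without a row swap: multiplier ℓ₂₁ = (2)/(-3) = -2/3, and U[2,2] = -3 - (-2/3)(0) = -3.
L = 
  [   1,    0]
  [-2/3,    1]
U = 
  [ -3,   0]
  [  0,  -3]
Check row 2 of LU: [(-2/3)(-3), (-2/3)(0) + (-3)] = [2, -3] = row 2 of A ✓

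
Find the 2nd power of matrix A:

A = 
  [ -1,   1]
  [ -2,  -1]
A² = A·A:
A²[1,1] = (-1)(-1) + (1)(-2) = -1
A²[1,2] = (-1)(1) + (1)(-1) = -2
A²[2,1] = (-2)(-1) + (-1)(-2) = 4
A²[2,2] = (-2)(1) + (-1)(-1) = -1
A² = 
  [ -1,  -2]
  [  4,  -1]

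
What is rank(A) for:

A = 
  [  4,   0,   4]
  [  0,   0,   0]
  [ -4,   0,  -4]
rank(A) = 1

Row reduce:
R3 → R3 + (1)·R1
REF = 
  [  4,   0,   4]
  [  0,   0,   0]
  [  0,   0,   0]
Pivot columns: 1 → 1 pivot.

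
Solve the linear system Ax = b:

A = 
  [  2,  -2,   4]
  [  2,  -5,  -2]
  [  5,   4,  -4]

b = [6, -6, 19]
Row reduce the augmented matrix [A|b]:
R2 → R2 - (1)·R1
R3 → R3 - (5/2)·R1
R3 → R3 + (3)·R2
REF = 
  [  2,  -2,   4,   6]
  [  0,  -3,  -6, -12]
  [  0,   0, -32, -32]

Back-substitution:
x₃ = (-32) / (-32) = 1
x₂ = (-12 - (-6)(1)) / (-3) = 2
x₁ = (6 - (-2)(2) - (4)(1)) / 2 = 3

x = [3, 2, 1]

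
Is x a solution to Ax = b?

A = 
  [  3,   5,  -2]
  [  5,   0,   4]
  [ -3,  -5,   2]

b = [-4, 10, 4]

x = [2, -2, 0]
Yes

Ax = [-4, 10, 4] = b ✓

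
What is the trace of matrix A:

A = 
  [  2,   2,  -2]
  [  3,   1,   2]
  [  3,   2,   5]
8

tr(A) = 2 + 1 + 5 = 8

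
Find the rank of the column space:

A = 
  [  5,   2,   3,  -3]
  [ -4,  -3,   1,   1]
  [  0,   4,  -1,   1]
dim(Col(A)) = 3

Row reduce:
R2 → R2 + (4/5)·R1
R3 → R3 + (20/7)·R2
REF = 
  [   5,    2,    3,   -3]
  [   0, -7/5, 17/5, -7/5]
  [   0,    0, 61/7,   -3]
Pivot columns: 1, 2, 3 → 3 pivots.
dim(Col(A)) = number of pivot columns = 3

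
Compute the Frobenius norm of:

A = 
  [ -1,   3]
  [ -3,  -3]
||A||_F = 5.292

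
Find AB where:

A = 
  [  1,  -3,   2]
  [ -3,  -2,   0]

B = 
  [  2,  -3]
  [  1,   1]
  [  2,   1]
AB = 
  [  3,  -4]
  [ -8,   7]

A is 2×3 and B is 3×2, so AB is 2×2. Each entry is (row of A)·(column of B):
AB[1,1] = (1)(2) + (-3)(1) + (2)(2) = 3
AB[1,2] = (1)(-3) + (-3)(1) + (2)(1) = -4
AB[2,1] = (-3)(2) + (-2)(1) + (0)(2) = -8
AB[2,2] = (-3)(-3) + (-2)(1) + (0)(1) = 7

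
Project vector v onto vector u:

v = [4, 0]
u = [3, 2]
proj_u(v) = [36/13, 24/13]

v·u = (4)(3) + (0)(2) = 12
u·u = (3)² + (2)² = 13
proj_u(v) = (v·u / u·u) × u = (12/13) × u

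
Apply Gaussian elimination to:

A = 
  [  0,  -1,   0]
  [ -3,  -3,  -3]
Row operations:
Swap R1 ↔ R2

Resulting echelon form:
REF = 
  [ -3,  -3,  -3]
  [  0,  -1,   0]

Rank = 2 (number of non-zero pivot rows).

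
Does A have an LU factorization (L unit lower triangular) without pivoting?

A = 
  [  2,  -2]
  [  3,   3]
Yes.
A[1,1] = 2 ≠ 0, so Gaussian elimination proceeds without a row swap: multiplier ℓ₂₁ = (3)/(2) = 3/2, and U[2,2] = 3 - (3/2)(-2) = 6.
L = 
  [  1,   0]
  [3/2,   1]
U = 
  [  2,  -2]
  [  0,   6]
Check row 2 of LU: [(3/2)(2), (3/2)(-2) + 6] = [3, 3] = row 2 of A ✓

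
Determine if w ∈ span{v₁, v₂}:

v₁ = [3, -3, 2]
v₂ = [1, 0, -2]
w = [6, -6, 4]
Yes

Form the augmented matrix and row-reduce:
[v₁|v₂|w] = 
  [  3,   1,   6]
  [ -3,   0,  -6]
  [  2,  -2,   4]
R2 → R2 + (1)·R1
R3 → R3 - (2/3)·R1
R3 → R3 + (8/3)·R2
REF = 
  [  3,   1,   6]
  [  0,   1,   0]
  [  0,   0,   0]

No row of the form [0 0 | nonzero], so the system is consistent. Back-substitution gives c₁ = 2, c₂ = 0: w = (2)·v₁ + (0)·v₂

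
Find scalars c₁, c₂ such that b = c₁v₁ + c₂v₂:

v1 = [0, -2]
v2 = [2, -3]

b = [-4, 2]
c1 = 2, c2 = -2

b = 2·v1 + -2·v2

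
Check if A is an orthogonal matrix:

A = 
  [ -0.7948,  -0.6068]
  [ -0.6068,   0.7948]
Yes

AᵀA = 
  [  0.9999,   0]
  [  0,   0.9999]
≈ I (equal to I up to the 4-dp rounding of the entries)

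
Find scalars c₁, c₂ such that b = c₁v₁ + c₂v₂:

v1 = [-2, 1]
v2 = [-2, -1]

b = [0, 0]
c1 = 0, c2 = 0

b = 0·v1 + 0·v2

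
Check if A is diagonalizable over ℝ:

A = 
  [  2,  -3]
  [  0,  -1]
Yes

tr(A) = 1, det(A) = -2
Characteristic polynomial: λ² - tr(A)λ + det(A) = λ² - λ - 2
λ² - λ - 2 = (λ + 1)(λ - 2)
Eigenvalues: 2, -1
λ=-1: alg. mult. = 1, geom. mult. = 2 - rank(A - (-1)I) = 2 - 1 = 1
λ=2: alg. mult. = 1, geom. mult. = 2 - rank(A - (2)I) = 2 - 1 = 1
Sum of geometric multiplicities equals n, so A has n independent eigenvectors.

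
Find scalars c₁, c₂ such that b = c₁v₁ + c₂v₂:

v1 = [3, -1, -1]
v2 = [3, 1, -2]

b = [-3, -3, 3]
c1 = 1, c2 = -2

b = 1·v1 + -2·v2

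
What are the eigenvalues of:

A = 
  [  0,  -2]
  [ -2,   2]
tr(A) = 2, det(A) = -4
Characteristic polynomial: λ² - tr(A)λ + det(A) = λ² - 2λ - 4
λ² - 2λ - 4 = 0  ⇒  λ = (2 ± √((-2)² - 4·(-4)))/2 = (2 ± √(20))/2
  = 1 + √5,  1 - √5

λ = 1 + √5, 1 - √5  (≈ 3.236, -1.236)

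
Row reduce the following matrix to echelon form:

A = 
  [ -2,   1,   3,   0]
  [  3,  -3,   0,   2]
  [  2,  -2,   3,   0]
Row operations:
R2 → R2 + (3/2)·R1
R3 → R3 + (1)·R1
R3 → R3 - (2/3)·R2

Resulting echelon form:
REF = 
  [  -2,    1,    3,    0]
  [   0, -3/2,  9/2,    2]
  [   0,    0,    3, -4/3]

Rank = 3 (number of non-zero pivot rows).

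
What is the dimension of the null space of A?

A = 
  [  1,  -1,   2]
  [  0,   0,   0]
nullity(A) = 2

Row reduce:
(no row operations needed)
REF = 
  [  1,  -1,   2]
  [  0,   0,   0]
Pivot columns: 1 → 1 pivot.
rank(A) = 1, so nullity(A) = 3 - 1 = 2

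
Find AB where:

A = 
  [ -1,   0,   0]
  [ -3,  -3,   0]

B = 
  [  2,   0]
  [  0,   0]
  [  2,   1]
A is 2×3 and B is 3×2, so AB is 2×2. Each entry is (row of A)·(column of B):
AB[1,1] = (-1)(2) + (0)(0) + (0)(2) = -2
AB[1,2] = (-1)(0) + (0)(0) + (0)(1) = 0
AB[2,1] = (-3)(2) + (-3)(0) + (0)(2) = -6
AB[2,2] = (-3)(0) + (-3)(0) + (0)(1) = 0

AB = 
  [ -2,   0]
  [ -6,   0]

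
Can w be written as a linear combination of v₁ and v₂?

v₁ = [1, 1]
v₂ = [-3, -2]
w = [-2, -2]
Yes

Form the augmented matrix and row-reduce:
[v₁|v₂|w] = 
  [  1,  -3,  -2]
  [  1,  -2,  -2]
R2 → R2 - (1)·R1
REF = 
  [  1,  -3,  -2]
  [  0,   1,   0]

No row of the form [0 0 | nonzero], so the system is consistent. Back-substitution gives c₁ = -2, c₂ = 0: w = (-2)·v₁ + (0)·v₂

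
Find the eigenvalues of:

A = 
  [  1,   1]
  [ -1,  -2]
λ = (-1 + √5)/2, (-1 - √5)/2  (≈ 0.618, -1.618)

tr(A) = -1, det(A) = -1
Characteristic polynomial: λ² - tr(A)λ + det(A) = λ² + λ - 1
λ² + λ - 1 = 0  ⇒  λ = (-1 ± √((1)² - 4·(-1)))/2 = (-1 ± √(5))/2
  = (-1 + √5)/2,  (-1 - √5)/2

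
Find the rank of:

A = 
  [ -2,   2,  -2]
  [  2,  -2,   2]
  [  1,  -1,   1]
rank(A) = 1

Row reduce:
R2 → R2 + (1)·R1
R3 → R3 + (1/2)·R1
REF = 
  [ -2,   2,  -2]
  [  0,   0,   0]
  [  0,   0,   0]
Pivot columns: 1 → 1 pivot.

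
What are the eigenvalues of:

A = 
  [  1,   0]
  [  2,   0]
tr(A) = 1, det(A) = 0
Characteristic polynomial: λ² - tr(A)λ + det(A) = λ² - λ
λ² - λ = λ(λ - 1)

λ = 1, 0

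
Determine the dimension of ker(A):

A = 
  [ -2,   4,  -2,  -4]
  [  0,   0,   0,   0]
nullity(A) = 3

Row reduce:
(no row operations needed)
REF = 
  [ -2,   4,  -2,  -4]
  [  0,   0,   0,   0]
Pivot columns: 1 → 1 pivot.
rank(A) = 1, so nullity(A) = 4 - 1 = 3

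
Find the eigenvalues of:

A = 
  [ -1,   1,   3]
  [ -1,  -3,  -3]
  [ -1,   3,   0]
λ = -2, -1 + i√11, -1 - i√11  (≈ -2, -1 + 3.317i, -1 - 3.317i)

Characteristic polynomial: det(λI - A) = λ³ + 4λ² + 16λ + 24
Testing integer divisors of the constant term: p(-2) = 0, so (λ + 2) is a factor:
p(λ) = (λ + 2)(λ² + 2λ + 12)
λ² + 2λ + 12 = 0  ⇒  λ = (-2 ± √((2)² - 4·(12)))/2 = (-2 ± √(-44))/2
  = -1 + i√11,  -1 - i√11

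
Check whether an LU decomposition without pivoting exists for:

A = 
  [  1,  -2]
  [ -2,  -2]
Yes.
A[1,1] = 1 ≠ 0, so Gaussian elimination proceeds without a row swap: multiplier ℓ₂₁ = (-2)/(1) = -2, and U[2,2] = -2 - (-2)(-2) = -6.
L = 
  [  1,   0]
  [ -2,   1]
U = 
  [  1,  -2]
  [  0,  -6]
Check row 2 of LU: [(-2)(1), (-2)(-2) + (-6)] = [-2, -2] = row 2 of A ✓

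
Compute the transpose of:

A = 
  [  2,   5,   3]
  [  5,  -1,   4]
Aᵀ = 
  [  2,   5]
  [  5,  -1]
  [  3,   4]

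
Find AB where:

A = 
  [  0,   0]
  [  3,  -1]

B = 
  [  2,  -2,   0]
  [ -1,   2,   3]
A is 2×2 and B is 2×3, so AB is 2×3. Each entry is (row of A)·(column of B):
AB[1,1] = (0)(2) + (0)(-1) = 0
AB[1,2] = (0)(-2) + (0)(2) = 0
AB[1,3] = (0)(0) + (0)(3) = 0
AB[2,1] = (3)(2) + (-1)(-1) = 7
AB[2,2] = (3)(-2) + (-1)(2) = -8
AB[2,3] = (3)(0) + (-1)(3) = -3

AB = 
  [  0,   0,   0]
  [  7,  -8,  -3]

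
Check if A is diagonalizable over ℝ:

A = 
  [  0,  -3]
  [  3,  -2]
No

tr(A) = -2, det(A) = 9
Characteristic polynomial: λ² - tr(A)λ + det(A) = λ² + 2λ + 9
λ² + 2λ + 9 = 0  ⇒  λ = (-2 ± √((2)² - 4·(9)))/2 = (-2 ± √(-32))/2
  = -1 + 2i√2,  -1 - 2i√2
Eigenvalues: -1 + 2i√2, -1 - 2i√2  (≈ -1 + 2.828i, -1 - 2.828i)
Has complex eigenvalues (not diagonalizable over ℝ).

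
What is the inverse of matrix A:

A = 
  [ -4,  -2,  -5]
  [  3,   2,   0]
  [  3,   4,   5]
det(A) = (-4)·((2)(5) - (0)(4)) - (-2)·((3)(5) - (0)(3)) + (-5)·((3)(4) - (2)(3))
  = (-4)(10) - (-2)(15) + (-5)(6)
  = -40
det(A) = -40 ≠ 0, so A is invertible.

Cofactors Cᵢⱼ = (-1)ⁱ⁺ʲ·Mᵢⱼ:
C = 
  [ 10, -15,   6]
  [-10,  -5,  10]
  [ 10, -15,  -2]

adj(A) = Cᵀ:
adj(A) = 
  [ 10, -10,  10]
  [-15,  -5, -15]
  [  6,  10,  -2]

A⁻¹ = (-1/40) · adj(A):
A⁻¹ = 
  [ -1/4,   1/4,  -1/4]
  [  3/8,   1/8,   3/8]
  [-3/20,  -1/4,  1/20]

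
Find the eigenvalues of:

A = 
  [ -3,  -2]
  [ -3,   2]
λ = 3, -4

tr(A) = -1, det(A) = -12
Characteristic polynomial: λ² - tr(A)λ + det(A) = λ² + λ - 12
λ² + λ - 12 = (λ + 4)(λ - 3)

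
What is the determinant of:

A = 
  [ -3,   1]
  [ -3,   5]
For a 2×2 matrix, det = ad - bc = (-3)(5) - (1)(-3) = -12

det(A) = -12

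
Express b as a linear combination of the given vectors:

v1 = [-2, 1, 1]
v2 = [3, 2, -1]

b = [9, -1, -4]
c1 = -3, c2 = 1

b = -3·v1 + 1·v2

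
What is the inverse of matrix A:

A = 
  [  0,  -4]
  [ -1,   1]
det(A) = (0)(1) - (-4)(-1) = -4
For a 2×2 matrix, A⁻¹ = (1/det(A)) · [[d, -b], [-c, a]]
    = (-1/4) · [[1, 4], [1, 0]]

A⁻¹ = 
  [-1/4,   -1]
  [-1/4,    0]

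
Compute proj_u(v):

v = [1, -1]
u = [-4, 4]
v·u = (1)(-4) + (-1)(4) = -8
u·u = (-4)² + (4)² = 32
proj_u(v) = (v·u / u·u) × u = (-8/32) × u = (-1/4) × u

proj_u(v) = [1, -1]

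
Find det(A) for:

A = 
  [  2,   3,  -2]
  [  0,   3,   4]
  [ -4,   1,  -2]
-92

Cofactor expansion along row 1:
det(A) = (2)·((3)(-2) - (4)(1)) - (3)·((0)(-2) - (4)(-4)) + (-2)·((0)(1) - (3)(-4))
  = (2)(-10) - (3)(16) + (-2)(12)
  = -92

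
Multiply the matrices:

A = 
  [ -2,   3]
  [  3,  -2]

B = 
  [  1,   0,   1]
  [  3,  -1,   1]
A is 2×2 and B is 2×3, so AB is 2×3. Each entry is (row of A)·(column of B):
AB[1,1] = (-2)(1) + (3)(3) = 7
AB[1,2] = (-2)(0) + (3)(-1) = -3
AB[1,3] = (-2)(1) + (3)(1) = 1
AB[2,1] = (3)(1) + (-2)(3) = -3
AB[2,2] = (3)(0) + (-2)(-1) = 2
AB[2,3] = (3)(1) + (-2)(1) = 1

AB = 
  [  7,  -3,   1]
  [ -3,   2,   1]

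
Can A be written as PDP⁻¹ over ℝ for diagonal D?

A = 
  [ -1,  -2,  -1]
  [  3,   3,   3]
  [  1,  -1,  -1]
No

Characteristic polynomial: det(λI - A) = λ³ - λ² + 5λ + 6
By the rational root theorem any rational root is an integer dividing 6; none of those is a root, so p(λ) has no rational roots and hence (being an irreducible cubic) no repeated roots.
Discriminant of the cubic: Δ = -1963
Δ < 0 ⇒ one real eigenvalue and a complex-conjugate pair: λ ≈ 0.9479 + 2.408i, 0.9479 - 2.408i, -0.8958
Has complex eigenvalues (not diagonalizable over ℝ).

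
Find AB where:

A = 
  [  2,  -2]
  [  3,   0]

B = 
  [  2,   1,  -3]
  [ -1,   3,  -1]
AB = 
  [  6,  -4,  -4]
  [  6,   3,  -9]

A is 2×2 and B is 2×3, so AB is 2×3. Each entry is (row of A)·(column of B):
AB[1,1] = (2)(2) + (-2)(-1) = 6
AB[1,2] = (2)(1) + (-2)(3) = -4
AB[1,3] = (2)(-3) + (-2)(-1) = -4
AB[2,1] = (3)(2) + (0)(-1) = 6
AB[2,2] = (3)(1) + (0)(3) = 3
AB[2,3] = (3)(-3) + (0)(-1) = -9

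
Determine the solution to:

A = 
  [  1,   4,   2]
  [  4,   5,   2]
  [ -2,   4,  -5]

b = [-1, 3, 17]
x = [1, 1, -3]

Row reduce the augmented matrix [A|b]:
R2 → R2 - (4)·R1
R3 → R3 + (2)·R1
R3 → R3 + (12/11)·R2
REF = 
  [     1,      4,      2,     -1]
  [     0,    -11,     -6,      7]
  [     0,      0, -83/11, 249/11]

Back-substitution:
x₃ = (249/11) / (-83/11) = -3
x₂ = (7 - (-6)(-3)) / (-11) = 1
x₁ = (-1 - (4)(1) - (2)(-3)) / 1 = 1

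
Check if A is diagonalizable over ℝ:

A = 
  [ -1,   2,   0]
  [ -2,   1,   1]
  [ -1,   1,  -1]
No

Characteristic polynomial: det(λI - A) = λ³ + λ² + 2λ + 4
By the rational root theorem any rational root is an integer dividing 4; none of those is a root, so p(λ) has no rational roots and hence (being an irreducible cubic) no repeated roots.
Discriminant of the cubic: Δ = -332
Δ < 0 ⇒ one real eigenvalue and a complex-conjugate pair: λ ≈ 0.239 + 1.628i, 0.239 - 1.628i, -1.478
Has complex eigenvalues (not diagonalizable over ℝ).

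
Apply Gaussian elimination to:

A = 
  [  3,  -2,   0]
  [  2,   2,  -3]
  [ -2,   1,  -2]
Row operations:
R2 → R2 - (2/3)·R1
R3 → R3 + (2/3)·R1
R3 → R3 + (1/10)·R2

Resulting echelon form:
REF = 
  [     3,     -2,      0]
  [     0,   10/3,     -3]
  [     0,      0, -23/10]

Rank = 3 (number of non-zero pivot rows).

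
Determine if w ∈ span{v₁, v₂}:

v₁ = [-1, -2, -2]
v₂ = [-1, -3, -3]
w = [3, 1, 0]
No

Form the augmented matrix and row-reduce:
[v₁|v₂|w] = 
  [ -1,  -1,   3]
  [ -2,  -3,   1]
  [ -2,  -3,   0]
R2 → R2 - (2)·R1
R3 → R3 - (2)·R1
R3 → R3 - (1)·R2
REF = 
  [ -1,  -1,   3]
  [  0,  -1,  -5]
  [  0,   0,  -1]

Row 3 reads [0 0 | -1], i.e. 0 = -1, so the system is inconsistent and w ∉ span{v₁, v₂}.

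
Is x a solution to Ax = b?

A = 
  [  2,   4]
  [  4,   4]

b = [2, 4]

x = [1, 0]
Yes

Ax = [2, 4] = b ✓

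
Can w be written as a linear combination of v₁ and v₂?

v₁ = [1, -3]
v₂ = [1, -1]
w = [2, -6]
Yes

Form the augmented matrix and row-reduce:
[v₁|v₂|w] = 
  [  1,   1,   2]
  [ -3,  -1,  -6]
R2 → R2 + (3)·R1
REF = 
  [  1,   1,   2]
  [  0,   2,   0]

No row of the form [0 0 | nonzero], so the system is consistent. Back-substitution gives c₁ = 2, c₂ = 0: w = (2)·v₁ + (0)·v₂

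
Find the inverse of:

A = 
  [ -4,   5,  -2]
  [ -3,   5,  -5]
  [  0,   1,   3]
det(A) = (-4)·((5)(3) - (-5)(1)) - (5)·((-3)(3) - (-5)(0)) + (-2)·((-3)(1) - (5)(0))
  = (-4)(20) - (5)(-9) + (-2)(-3)
  = -29
det(A) = -29 ≠ 0, so A is invertible.

Cofactors Cᵢⱼ = (-1)ⁱ⁺ʲ·Mᵢⱼ:
C = 
  [ 20,   9,  -3]
  [-17, -12,   4]
  [-15, -14,  -5]

adj(A) = Cᵀ:
adj(A) = 
  [ 20, -17, -15]
  [  9, -12, -14]
  [ -3,   4,  -5]

A⁻¹ = (-1/29) · adj(A):
A⁻¹ = 
  [-20/29,  17/29,  15/29]
  [ -9/29,  12/29,  14/29]
  [  3/29,  -4/29,   5/29]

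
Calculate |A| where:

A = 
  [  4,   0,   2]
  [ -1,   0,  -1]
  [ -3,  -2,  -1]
-4

Cofactor expansion along row 1:
det(A) = (4)·((0)(-1) - (-1)(-2)) - (0)·((-1)(-1) - (-1)(-3)) + (2)·((-1)(-2) - (0)(-3))
  = (4)(-2) - (0)(-2) + (2)(2)
  = -4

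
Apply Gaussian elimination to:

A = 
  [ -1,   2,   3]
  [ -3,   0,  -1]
Row operations:
R2 → R2 - (3)·R1

Resulting echelon form:
REF = 
  [ -1,   2,   3]
  [  0,  -6, -10]

Rank = 2 (number of non-zero pivot rows).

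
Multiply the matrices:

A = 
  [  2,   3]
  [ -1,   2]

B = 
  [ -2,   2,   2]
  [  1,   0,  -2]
A is 2×2 and B is 2×3, so AB is 2×3. Each entry is (row of A)·(column of B):
AB[1,1] = (2)(-2) + (3)(1) = -1
AB[1,2] = (2)(2) + (3)(0) = 4
AB[1,3] = (2)(2) + (3)(-2) = -2
AB[2,1] = (-1)(-2) + (2)(1) = 4
AB[2,2] = (-1)(2) + (2)(0) = -2
AB[2,3] = (-1)(2) + (2)(-2) = -6

AB = 
  [ -1,   4,  -2]
  [  4,  -2,  -6]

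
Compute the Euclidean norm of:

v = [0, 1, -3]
3.162

||v||₂ = √((0)² + (1)² + (-3)²) = √10 = 3.162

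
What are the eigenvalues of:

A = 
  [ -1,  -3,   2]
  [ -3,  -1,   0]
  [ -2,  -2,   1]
Characteristic polynomial: det(λI - A) = λ³ + λ² - 6λ
The constant term is 0, so λ = 0 is a root: p(λ) = λ(λ² + λ - 6)
λ² + λ - 6 = (λ + 3)(λ - 2)

λ = 0, 2, -3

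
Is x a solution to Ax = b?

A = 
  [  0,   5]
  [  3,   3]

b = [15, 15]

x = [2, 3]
Yes

Ax = [15, 15] = b ✓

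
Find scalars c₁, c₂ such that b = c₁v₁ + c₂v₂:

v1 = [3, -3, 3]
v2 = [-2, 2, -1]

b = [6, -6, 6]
c1 = 2, c2 = 0

b = 2·v1 + 0·v2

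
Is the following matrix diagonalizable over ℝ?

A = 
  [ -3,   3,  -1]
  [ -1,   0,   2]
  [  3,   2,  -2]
No

Characteristic polynomial: det(λI - A) = λ³ + 5λ² + 8λ - 26
By the rational root theorem any rational root is an integer dividing 26; none of those is a root, so p(λ) has no rational roots and hence (being an irreducible cubic) no repeated roots.
Discriminant of the cubic: Δ = -24420
Δ < 0 ⇒ one real eigenvalue and a complex-conjugate pair: λ ≈ -3.239 + 2.662i, -3.239 - 2.662i, 1.479
Has complex eigenvalues (not diagonalizable over ℝ).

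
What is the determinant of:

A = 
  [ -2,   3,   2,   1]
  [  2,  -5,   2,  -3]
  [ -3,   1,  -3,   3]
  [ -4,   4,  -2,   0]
200

Cofactor expansion along row 1: det(A) = a₁₁M₁₁ - a₁₂M₁₂ + a₁₃M₁₃ - a₁₄M₁₄

M₁₁ = det[[-5, 2, -3]; [1, -3, 3]; [4, -2, 0]]
  = (-5)·((-3)(0) - (3)(-2)) - (2)·((1)(0) - (3)(4)) + (-3)·((1)(-2) - (-3)(4))
  = (-5)(6) - (2)(-12) + (-3)(10)
  = -36
M₁₂ = det[[2, 2, -3]; [-3, -3, 3]; [-4, -2, 0]]
  = (2)·((-3)(0) - (3)(-2)) - (2)·((-3)(0) - (3)(-4)) + (-3)·((-3)(-2) - (-3)(-4))
  = (2)(6) - (2)(12) + (-3)(-6)
  = 6
M₁₃ = det[[2, -5, -3]; [-3, 1, 3]; [-4, 4, 0]]
  = (2)·((1)(0) - (3)(4)) - (-5)·((-3)(0) - (3)(-4)) + (-3)·((-3)(4) - (1)(-4))
  = (2)(-12) - (-5)(12) + (-3)(-8)
  = 60
M₁₄ = det[[2, -5, 2]; [-3, 1, -3]; [-4, 4, -2]]
  = (2)·((1)(-2) - (-3)(4)) - (-5)·((-3)(-2) - (-3)(-4)) + (2)·((-3)(4) - (1)(-4))
  = (2)(10) - (-5)(-6) + (2)(-8)
  = -26

det(A) = (-2)(-36) - (3)(6) + (2)(60) - (1)(-26) = 200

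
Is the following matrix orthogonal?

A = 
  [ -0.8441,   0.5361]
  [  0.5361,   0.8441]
Yes

AᵀA = 
  [  0.9999,   0]
  [  0,   0.9999]
≈ I (equal to I up to the 4-dp rounding of the entries)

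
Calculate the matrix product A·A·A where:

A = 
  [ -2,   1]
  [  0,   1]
A^3 = 
  [ -8,   3]
  [  0,   1]

A² = A·A:
A²[1,1] = (-2)(-2) + (1)(0) = 4
A²[1,2] = (-2)(1) + (1)(1) = -1
A²[2,1] = (0)(-2) + (1)(0) = 0
A²[2,2] = (0)(1) + (1)(1) = 1
A² = 
  [  4,  -1]
  [  0,   1]

A^3 = A^2·A:
A^3[1,1] = (4)(-2) + (-1)(0) = -8
A^3[1,2] = (4)(1) + (-1)(1) = 3
A^3[2,1] = (0)(-2) + (1)(0) = 0
A^3[2,2] = (0)(1) + (1)(1) = 1
A^3 = 
  [ -8,   3]
  [  0,   1]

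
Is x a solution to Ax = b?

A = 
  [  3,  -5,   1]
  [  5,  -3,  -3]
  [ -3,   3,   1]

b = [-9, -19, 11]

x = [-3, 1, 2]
No

Ax = [-12, -24, 14] ≠ b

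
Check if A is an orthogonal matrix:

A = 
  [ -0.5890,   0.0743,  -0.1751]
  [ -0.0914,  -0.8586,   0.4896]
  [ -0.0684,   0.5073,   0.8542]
No

AᵀA = 
  [  0.3600,   0,   0]
  [  0,   1.0001,   0]
  [  0,   0,   1]
≠ I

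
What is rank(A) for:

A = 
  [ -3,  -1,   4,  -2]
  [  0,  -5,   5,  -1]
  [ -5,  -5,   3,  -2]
Row reduce:
R3 → R3 - (5/3)·R1
R3 → R3 - (2/3)·R2
REF = 
  [ -3,  -1,   4,  -2]
  [  0,  -5,   5,  -1]
  [  0,   0,  -7,   2]
Pivot columns: 1, 2, 3 → 3 pivots.

rank(A) = 3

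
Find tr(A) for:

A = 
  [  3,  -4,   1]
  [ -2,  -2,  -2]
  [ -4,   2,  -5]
-4

tr(A) = 3 + -2 + -5 = -4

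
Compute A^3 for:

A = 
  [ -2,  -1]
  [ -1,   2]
A^3 = 
  [-10,  -5]
  [ -5,  10]

A² = A·A:
A²[1,1] = (-2)(-2) + (-1)(-1) = 5
A²[1,2] = (-2)(-1) + (-1)(2) = 0
A²[2,1] = (-1)(-2) + (2)(-1) = 0
A²[2,2] = (-1)(-1) + (2)(2) = 5
A² = 
  [  5,   0]
  [  0,   5]

A^3 = A^2·A:
A^3[1,1] = (5)(-2) + (0)(-1) = -10
A^3[1,2] = (5)(-1) + (0)(2) = -5
A^3[2,1] = (0)(-2) + (5)(-1) = -5
A^3[2,2] = (0)(-1) + (5)(2) = 10
A^3 = 
  [-10,  -5]
  [ -5,  10]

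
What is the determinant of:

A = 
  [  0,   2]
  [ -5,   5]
For a 2×2 matrix, det = ad - bc = (0)(5) - (2)(-5) = 10

det(A) = 10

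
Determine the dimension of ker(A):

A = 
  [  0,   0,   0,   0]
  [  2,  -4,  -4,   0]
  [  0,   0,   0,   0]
nullity(A) = 3

Row reduce:
Swap R1 ↔ R2
REF = 
  [  2,  -4,  -4,   0]
  [  0,   0,   0,   0]
  [  0,   0,   0,   0]
Pivot columns: 1 → 1 pivot.
rank(A) = 1, so nullity(A) = 4 - 1 = 3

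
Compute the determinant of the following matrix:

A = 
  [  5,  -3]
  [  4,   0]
12

For a 2×2 matrix, det = ad - bc = (5)(0) - (-3)(4) = 12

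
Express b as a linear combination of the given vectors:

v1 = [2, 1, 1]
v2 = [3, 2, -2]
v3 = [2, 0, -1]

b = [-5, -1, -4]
c1 = -3, c2 = 1, c3 = -1

b = -3·v1 + 1·v2 + -1·v3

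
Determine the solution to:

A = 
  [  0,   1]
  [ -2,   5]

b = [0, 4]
Row reduce the augmented matrix [A|b]:
Swap R1 ↔ R2
REF = 
  [ -2,   5,   4]
  [  0,   1,   0]

Back-substitution:
x₂ = 0 / 1 = 0
x₁ = (4 - (5)(0)) / (-2) = -2

x = [-2, 0]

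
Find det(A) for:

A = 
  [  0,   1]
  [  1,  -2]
-1

For a 2×2 matrix, det = ad - bc = (0)(-2) - (1)(1) = -1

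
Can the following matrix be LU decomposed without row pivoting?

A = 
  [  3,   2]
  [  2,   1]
Yes.
A[1,1] = 3 ≠ 0, so Gaussian elimination proceeds without a row swap: multiplier ℓ₂₁ = (2)/(3) = 2/3, and U[2,2] = 1 - (2/3)(2) = -1/3.
L = 
  [  1,   0]
  [2/3,   1]
U = 
  [   3,    2]
  [   0, -1/3]
Check row 2 of LU: [(2/3)(3), (2/3)(2) + (-1/3)] = [2, 1] = row 2 of A ✓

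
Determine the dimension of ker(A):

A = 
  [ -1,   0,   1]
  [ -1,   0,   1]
nullity(A) = 2

Row reduce:
R2 → R2 - (1)·R1
REF = 
  [ -1,   0,   1]
  [  0,   0,   0]
Pivot columns: 1 → 1 pivot.
rank(A) = 1, so nullity(A) = 3 - 1 = 2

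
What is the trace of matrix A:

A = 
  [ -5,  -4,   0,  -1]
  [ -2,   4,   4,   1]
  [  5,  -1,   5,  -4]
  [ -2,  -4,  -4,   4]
8

tr(A) = -5 + 4 + 5 + 4 = 8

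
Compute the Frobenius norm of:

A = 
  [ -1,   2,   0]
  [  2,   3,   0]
||A||_F = 4.243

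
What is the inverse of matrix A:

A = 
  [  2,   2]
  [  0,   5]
det(A) = (2)(5) - (2)(0) = 10
For a 2×2 matrix, A⁻¹ = (1/det(A)) · [[d, -b], [-c, a]]
    = (1/10) · [[5, -2], [0, 2]]

A⁻¹ = 
  [ 1/2, -1/5]
  [   0,  1/5]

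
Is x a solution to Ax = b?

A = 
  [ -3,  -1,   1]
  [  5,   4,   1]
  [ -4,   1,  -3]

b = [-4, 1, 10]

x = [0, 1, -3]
Yes

Ax = [-4, 1, 10] = b ✓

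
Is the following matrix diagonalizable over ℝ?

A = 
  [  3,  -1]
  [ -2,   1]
Yes

tr(A) = 4, det(A) = 1
Characteristic polynomial: λ² - tr(A)λ + det(A) = λ² - 4λ + 1
λ² - 4λ + 1 = 0  ⇒  λ = (4 ± √((-4)² - 4·(1)))/2 = (4 ± √(12))/2
  = 2 + √3,  2 - √3
Eigenvalues: 2 + √3, 2 - √3  (≈ 3.732, 0.2679)
The two irrational eigenvalues are distinct (simple), so each has alg. mult. = geom. mult. = 1.
Sum of geometric multiplicities equals n, so A has n independent eigenvectors.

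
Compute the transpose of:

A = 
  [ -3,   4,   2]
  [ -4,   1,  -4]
Aᵀ = 
  [ -3,  -4]
  [  4,   1]
  [  2,  -4]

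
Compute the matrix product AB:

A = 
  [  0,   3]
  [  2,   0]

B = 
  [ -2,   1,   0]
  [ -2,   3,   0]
AB = 
  [ -6,   9,   0]
  [ -4,   2,   0]

A is 2×2 and B is 2×3, so AB is 2×3. Each entry is (row of A)·(column of B):
AB[1,1] = (0)(-2) + (3)(-2) = -6
AB[1,2] = (0)(1) + (3)(3) = 9
AB[1,3] = (0)(0) + (3)(0) = 0
AB[2,1] = (2)(-2) + (0)(-2) = -4
AB[2,2] = (2)(1) + (0)(3) = 2
AB[2,3] = (2)(0) + (0)(0) = 0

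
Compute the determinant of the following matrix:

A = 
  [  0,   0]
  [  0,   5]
0

For a 2×2 matrix, det = ad - bc = (0)(5) - (0)(0) = 0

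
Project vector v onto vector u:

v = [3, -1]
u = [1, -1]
proj_u(v) = [2, -2]

v·u = (3)(1) + (-1)(-1) = 4
u·u = (1)² + (-1)² = 2
proj_u(v) = (v·u / u·u) × u = (4/2) × u = (2) × u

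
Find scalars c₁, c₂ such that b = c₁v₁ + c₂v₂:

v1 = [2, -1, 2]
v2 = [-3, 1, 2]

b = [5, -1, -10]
c1 = -2, c2 = -3

b = -2·v1 + -3·v2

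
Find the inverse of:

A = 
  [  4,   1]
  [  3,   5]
det(A) = (4)(5) - (1)(3) = 17
For a 2×2 matrix, A⁻¹ = (1/det(A)) · [[d, -b], [-c, a]]
    = (1/17) · [[5, -1], [-3, 4]]

A⁻¹ = 
  [ 5/17, -1/17]
  [-3/17,  4/17]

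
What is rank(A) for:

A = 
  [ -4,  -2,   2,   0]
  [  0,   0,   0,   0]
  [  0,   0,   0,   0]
Row reduce:
(no row operations needed)
REF = 
  [ -4,  -2,   2,   0]
  [  0,   0,   0,   0]
  [  0,   0,   0,   0]
Pivot columns: 1 → 1 pivot.

rank(A) = 1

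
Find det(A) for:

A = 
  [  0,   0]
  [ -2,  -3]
0

For a 2×2 matrix, det = ad - bc = (0)(-3) - (0)(-2) = 0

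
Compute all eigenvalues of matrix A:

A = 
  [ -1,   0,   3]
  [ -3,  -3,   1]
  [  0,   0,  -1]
Characteristic polynomial: det(λI - A) = λ³ + 5λ² + 7λ + 3
Testing integer divisors of the constant term: p(-1) = 0, so (λ + 1) is a factor:
p(λ) = (λ + 1)(λ² + 4λ + 3)
λ² + 4λ + 3 = (λ + 3)(λ + 1)

λ = -1, -1, -3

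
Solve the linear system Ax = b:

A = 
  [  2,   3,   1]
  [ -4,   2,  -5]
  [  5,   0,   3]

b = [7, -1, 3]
Row reduce the augmented matrix [A|b]:
R2 → R2 + (2)·R1
R3 → R3 - (5/2)·R1
R3 → R3 + (15/16)·R2
REF = 
  [     2,      3,      1,      7]
  [     0,      8,     -3,     13]
  [     0,      0, -37/16, -37/16]

Back-substitution:
x₃ = (-37/16) / (-37/16) = 1
x₂ = (13 - (-3)(1)) / 8 = 2
x₁ = (7 - (3)(2) - (1)(1)) / 2 = 0

x = [0, 2, 1]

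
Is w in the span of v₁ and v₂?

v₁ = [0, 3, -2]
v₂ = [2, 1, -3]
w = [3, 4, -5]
No

Form the augmented matrix and row-reduce:
[v₁|v₂|w] = 
  [  0,   2,   3]
  [  3,   1,   4]
  [ -2,  -3,  -5]
Swap R1 ↔ R2
R3 → R3 + (2/3)·R1
R3 → R3 + (7/6)·R2
REF = 
  [  3,   1,   4]
  [  0,   2,   3]
  [  0,   0, 7/6]

Row 3 reads [0 0 | 7/6], i.e. 0 = 7/6, so the system is inconsistent and w ∉ span{v₁, v₂}.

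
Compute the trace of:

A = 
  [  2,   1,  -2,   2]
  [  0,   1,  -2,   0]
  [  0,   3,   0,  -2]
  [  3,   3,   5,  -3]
0

tr(A) = 2 + 1 + 0 + -3 = 0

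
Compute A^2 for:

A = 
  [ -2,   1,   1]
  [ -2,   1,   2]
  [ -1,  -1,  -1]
A² = A·A:
A²[1,1] = (-2)(-2) + (1)(-2) + (1)(-1) = 1
A²[1,2] = (-2)(1) + (1)(1) + (1)(-1) = -2
A²[1,3] = (-2)(1) + (1)(2) + (1)(-1) = -1
A²[2,1] = (-2)(-2) + (1)(-2) + (2)(-1) = 0
A²[2,2] = (-2)(1) + (1)(1) + (2)(-1) = -3
A²[2,3] = (-2)(1) + (1)(2) + (2)(-1) = -2
A²[3,1] = (-1)(-2) + (-1)(-2) + (-1)(-1) = 5
A²[3,2] = (-1)(1) + (-1)(1) + (-1)(-1) = -1
A²[3,3] = (-1)(1) + (-1)(2) + (-1)(-1) = -2
A² = 
  [  1,  -2,  -1]
  [  0,  -3,  -2]
  [  5,  -1,  -2]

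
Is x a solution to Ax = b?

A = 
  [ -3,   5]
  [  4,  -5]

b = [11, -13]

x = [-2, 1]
Yes

Ax = [11, -13] = b ✓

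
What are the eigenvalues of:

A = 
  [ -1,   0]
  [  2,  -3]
λ = -1, -3

tr(A) = -4, det(A) = 3
Characteristic polynomial: λ² - tr(A)λ + det(A) = λ² + 4λ + 3
λ² + 4λ + 3 = (λ + 3)(λ + 1)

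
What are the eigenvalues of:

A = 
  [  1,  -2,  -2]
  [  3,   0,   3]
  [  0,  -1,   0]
Characteristic polynomial: det(λI - A) = λ³ - λ² + 9λ - 9
Testing integer divisors of the constant term: p(1) = 0, so (λ - 1) is a factor:
p(λ) = (λ - 1)(λ² + 9)
λ² + 9 = 0  ⇒  λ = (0 ± √((0)² - 4·(9)))/2 = (0 ± √(-36))/2
  = 3i,  -3i

λ = 1, 3i, -3i  (≈ 1, 0 + 3i, 0 - 3i)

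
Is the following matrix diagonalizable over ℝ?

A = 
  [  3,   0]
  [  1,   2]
Yes

tr(A) = 5, det(A) = 6
Characteristic polynomial: λ² - tr(A)λ + det(A) = λ² - 5λ + 6
λ² - 5λ + 6 = (λ - 2)(λ - 3)
Eigenvalues: 3, 2
λ=2: alg. mult. = 1, geom. mult. = 2 - rank(A - (2)I) = 2 - 1 = 1
λ=3: alg. mult. = 1, geom. mult. = 2 - rank(A - (3)I) = 2 - 1 = 1
Sum of geometric multiplicities equals n, so A has n independent eigenvectors.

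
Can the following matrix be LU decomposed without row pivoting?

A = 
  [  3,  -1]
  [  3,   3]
Yes.
A[1,1] = 3 ≠ 0, so Gaussian elimination proceeds without a row swap: multiplier ℓ₂₁ = (3)/(3) = 1, and U[2,2] = 3 - (1)(-1) = 4.
L = 
  [  1,   0]
  [  1,   1]
U = 
  [  3,  -1]
  [  0,   4]
Check row 2 of LU: [(1)(3), (1)(-1) + 4] = [3, 3] = row 2 of A ✓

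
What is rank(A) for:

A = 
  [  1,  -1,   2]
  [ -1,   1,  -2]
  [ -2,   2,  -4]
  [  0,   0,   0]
rank(A) = 1

Row reduce:
R2 → R2 + (1)·R1
R3 → R3 + (2)·R1
REF = 
  [  1,  -1,   2]
  [  0,   0,   0]
  [  0,   0,   0]
  [  0,   0,   0]
Pivot columns: 1 → 1 pivot.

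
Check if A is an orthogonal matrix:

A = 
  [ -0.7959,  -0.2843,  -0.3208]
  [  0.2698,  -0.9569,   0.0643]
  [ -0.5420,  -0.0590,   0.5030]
No

AᵀA = 
  [  1,   0.0001,   0]
  [  0.0001,   1,   0]
  [  0,   0,   0.3601]
≠ I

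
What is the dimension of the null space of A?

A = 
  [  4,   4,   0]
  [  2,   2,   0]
nullity(A) = 2

Row reduce:
R2 → R2 - (1/2)·R1
REF = 
  [  4,   4,   0]
  [  0,   0,   0]
Pivot columns: 1 → 1 pivot.
rank(A) = 1, so nullity(A) = 3 - 1 = 2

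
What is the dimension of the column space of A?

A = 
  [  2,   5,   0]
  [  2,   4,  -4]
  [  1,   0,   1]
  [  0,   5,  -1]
dim(Col(A)) = 3

Row reduce:
R2 → R2 - (1)·R1
R3 → R3 - (1/2)·R1
R3 → R3 - (5/2)·R2
R4 → R4 + (5)·R2
R4 → R4 + (21/11)·R3
REF = 
  [  2,   5,   0]
  [  0,  -1,  -4]
  [  0,   0,  11]
  [  0,   0,   0]
Pivot columns: 1, 2, 3 → 3 pivots.
dim(Col(A)) = number of pivot columns = 3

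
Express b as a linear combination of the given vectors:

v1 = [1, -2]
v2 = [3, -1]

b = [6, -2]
c1 = 0, c2 = 2

b = 0·v1 + 2·v2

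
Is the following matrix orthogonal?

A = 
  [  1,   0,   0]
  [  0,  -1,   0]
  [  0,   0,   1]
Yes

AᵀA = 
  [  1,   0,   0]
  [  0,   1,   0]
  [  0,   0,   1]
= I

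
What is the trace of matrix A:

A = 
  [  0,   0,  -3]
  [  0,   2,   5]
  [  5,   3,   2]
4

tr(A) = 0 + 2 + 2 = 4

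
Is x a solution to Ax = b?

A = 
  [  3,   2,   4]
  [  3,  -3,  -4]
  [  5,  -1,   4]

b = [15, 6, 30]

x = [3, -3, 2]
No

Ax = [11, 10, 26] ≠ b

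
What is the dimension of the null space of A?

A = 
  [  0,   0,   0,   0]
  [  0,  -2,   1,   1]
nullity(A) = 3

Row reduce:
Swap R1 ↔ R2
REF = 
  [  0,  -2,   1,   1]
  [  0,   0,   0,   0]
Pivot columns: 2 → 1 pivot.
rank(A) = 1, so nullity(A) = 4 - 1 = 3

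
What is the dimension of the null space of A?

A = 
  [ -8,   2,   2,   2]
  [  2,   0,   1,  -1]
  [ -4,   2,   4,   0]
nullity(A) = 2

Row reduce:
R2 → R2 + (1/4)·R1
R3 → R3 - (1/2)·R1
R3 → R3 - (2)·R2
REF = 
  [  -8,    2,    2,    2]
  [   0,  1/2,  3/2, -1/2]
  [   0,    0,    0,    0]
Pivot columns: 1, 2 → 2 pivots.
rank(A) = 2, so nullity(A) = 4 - 2 = 2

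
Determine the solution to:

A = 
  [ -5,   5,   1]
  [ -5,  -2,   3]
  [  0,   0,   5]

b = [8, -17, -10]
x = [1, 3, -2]

Row reduce the augmented matrix [A|b]:
R2 → R2 - (1)·R1
REF = 
  [ -5,   5,   1,   8]
  [  0,  -7,   2, -25]
  [  0,   0,   5, -10]

Back-substitution:
x₃ = (-10) / 5 = -2
x₂ = (-25 - (2)(-2)) / (-7) = 3
x₁ = (8 - (5)(3) - (1)(-2)) / (-5) = 1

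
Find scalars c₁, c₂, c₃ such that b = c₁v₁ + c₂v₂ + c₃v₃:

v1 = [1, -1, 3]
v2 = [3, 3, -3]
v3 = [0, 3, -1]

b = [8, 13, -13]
c1 = -1, c2 = 3, c3 = 1

b = -1·v1 + 3·v2 + 1·v3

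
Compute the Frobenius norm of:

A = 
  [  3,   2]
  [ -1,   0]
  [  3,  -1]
||A||_F = 4.899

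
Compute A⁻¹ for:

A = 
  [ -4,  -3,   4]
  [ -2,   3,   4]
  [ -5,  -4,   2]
det(A) = (-4)·((3)(2) - (4)(-4)) - (-3)·((-2)(2) - (4)(-5)) + (4)·((-2)(-4) - (3)(-5))
  = (-4)(22) - (-3)(16) + (4)(23)
  = 52
det(A) = 52 ≠ 0, so A is invertible.

Cofactors Cᵢⱼ = (-1)ⁱ⁺ʲ·Mᵢⱼ:
C = 
  [ 22, -16,  23]
  [-10,  12,  -1]
  [-24,   8, -18]

adj(A) = Cᵀ:
adj(A) = 
  [ 22, -10, -24]
  [-16,  12,   8]
  [ 23,  -1, -18]

A⁻¹ = (1/52) · adj(A):
A⁻¹ = 
  [11/26, -5/26, -6/13]
  [-4/13,  3/13,  2/13]
  [23/52, -1/52, -9/26]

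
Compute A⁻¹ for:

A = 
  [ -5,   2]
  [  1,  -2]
det(A) = (-5)(-2) - (2)(1) = 8
For a 2×2 matrix, A⁻¹ = (1/det(A)) · [[d, -b], [-c, a]]
    = (1/8) · [[-2, -2], [-1, -5]]

A⁻¹ = 
  [-1/4, -1/4]
  [-1/8, -5/8]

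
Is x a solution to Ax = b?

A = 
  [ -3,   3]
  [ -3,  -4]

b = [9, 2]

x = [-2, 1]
Yes

Ax = [9, 2] = b ✓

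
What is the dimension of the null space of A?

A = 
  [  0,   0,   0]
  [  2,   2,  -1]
nullity(A) = 2

Row reduce:
Swap R1 ↔ R2
REF = 
  [  2,   2,  -1]
  [  0,   0,   0]
Pivot columns: 1 → 1 pivot.
rank(A) = 1, so nullity(A) = 3 - 1 = 2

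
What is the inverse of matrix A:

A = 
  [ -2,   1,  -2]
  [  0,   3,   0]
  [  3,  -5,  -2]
det(A) = (-2)·((3)(-2) - (0)(-5)) - (1)·((0)(-2) - (0)(3)) + (-2)·((0)(-5) - (3)(3))
  = (-2)(-6) - (1)(0) + (-2)(-9)
  = 30
det(A) = 30 ≠ 0, so A is invertible.

Cofactors Cᵢⱼ = (-1)ⁱ⁺ʲ·Mᵢⱼ:
C = 
  [ -6,   0,  -9]
  [ 12,  10,  -7]
  [  6,   0,  -6]

adj(A) = Cᵀ:
adj(A) = 
  [ -6,  12,   6]
  [  0,  10,   0]
  [ -9,  -7,  -6]

A⁻¹ = (1/30) · adj(A):
A⁻¹ = 
  [ -1/5,   2/5,   1/5]
  [    0,   1/3,     0]
  [-3/10, -7/30,  -1/5]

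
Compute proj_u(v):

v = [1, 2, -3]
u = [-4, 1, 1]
proj_u(v) = [10/9, -5/18, -5/18]

v·u = (1)(-4) + (2)(1) + (-3)(1) = -5
u·u = (-4)² + (1)² + (1)² = 18
proj_u(v) = (v·u / u·u) × u = (-5/18) × u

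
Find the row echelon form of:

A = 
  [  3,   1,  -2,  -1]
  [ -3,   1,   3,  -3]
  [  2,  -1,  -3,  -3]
Row operations:
R2 → R2 + (1)·R1
R3 → R3 - (2/3)·R1
R3 → R3 + (5/6)·R2

Resulting echelon form:
REF = 
  [    3,     1,    -2,    -1]
  [    0,     2,     1,    -4]
  [    0,     0,  -5/6, -17/3]

Rank = 3 (number of non-zero pivot rows).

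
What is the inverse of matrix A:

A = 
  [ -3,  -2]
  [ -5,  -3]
det(A) = (-3)(-3) - (-2)(-5) = -1
For a 2×2 matrix, A⁻¹ = (1/det(A)) · [[d, -b], [-c, a]]
    = (-1) · [[-3, 2], [5, -3]]

A⁻¹ = 
  [  3,  -2]
  [ -5,   3]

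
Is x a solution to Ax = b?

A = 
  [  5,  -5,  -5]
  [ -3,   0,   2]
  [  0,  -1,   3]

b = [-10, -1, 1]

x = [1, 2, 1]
Yes

Ax = [-10, -1, 1] = b ✓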